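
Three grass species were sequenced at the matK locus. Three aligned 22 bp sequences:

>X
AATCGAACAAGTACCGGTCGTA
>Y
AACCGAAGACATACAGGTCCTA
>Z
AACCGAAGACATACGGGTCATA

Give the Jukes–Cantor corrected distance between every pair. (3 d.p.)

X–Y: 6/22 sites differ → p ≈ 0.272727, d = −0.75 ln(1 − 0.363636) = 0.338988 ≈ 0.339.
X–Z: 6/22 sites differ → p ≈ 0.272727, d = −0.75 ln(1 − 0.363636) = 0.338988 ≈ 0.339.
Y–Z: 2/22 sites differ → p ≈ 0.090909, d = −0.75 ln(1 − 0.121212) = 0.096909 ≈ 0.097.

d(X,Y) = 0.339, d(X,Z) = 0.339, d(Y,Z) = 0.097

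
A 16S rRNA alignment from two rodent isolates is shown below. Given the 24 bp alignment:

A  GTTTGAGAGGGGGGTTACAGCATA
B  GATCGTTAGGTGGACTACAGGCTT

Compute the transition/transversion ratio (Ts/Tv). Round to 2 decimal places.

Transitions are A↔G and C↔T; transversions are all other mismatches.
Transitions: 3. Transversions: 7.
R = 3/7 = 0.428571… ≈ 0.43 (to 2 d.p.).

0.43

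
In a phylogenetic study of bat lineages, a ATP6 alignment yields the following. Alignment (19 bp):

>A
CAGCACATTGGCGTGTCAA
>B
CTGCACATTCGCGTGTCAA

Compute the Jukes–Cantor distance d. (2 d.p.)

The sequences differ at 2 of 19 sites (2, 10), so p = 2/19 ≈ 0.105263.
d = −(3/4) ln(1 − 4p/3) = −0.75 ln(1 − 0.140351) = −0.75 ln(0.859649)
  = −0.75 × (-0.151231) = 0.113423 substitutions/site.

0.11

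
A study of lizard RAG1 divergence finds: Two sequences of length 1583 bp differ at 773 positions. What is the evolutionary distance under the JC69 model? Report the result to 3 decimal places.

p = 773/1583 ≈ 0.488313.
d = −(3/4) ln(1 − 4p/3) = −0.75 ln(1 − 0.651084) = −0.75 ln(0.348916)
  = −0.75 × (-1.052924) = 0.789693 substitutions/site.

0.790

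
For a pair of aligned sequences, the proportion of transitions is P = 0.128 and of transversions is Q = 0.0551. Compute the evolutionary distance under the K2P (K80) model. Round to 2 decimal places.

0.22

Under the Kimura two-parameter model, d = −½ ln(1 − 2P − Q) − ¼ ln(1 − 2Q).
1 − 2P − Q = 0.6889, giving −½ ln(0.6889) = 0.186330.
1 − 2Q = 0.8898, giving −¼ ln(0.8898) = 0.029190.
d = 0.186330 + 0.029190 = 0.215520.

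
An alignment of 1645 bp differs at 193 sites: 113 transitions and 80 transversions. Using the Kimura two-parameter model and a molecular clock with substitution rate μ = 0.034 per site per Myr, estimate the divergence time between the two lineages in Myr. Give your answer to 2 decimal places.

P = 113/1645 ≈ 0.068693 and Q = 80/1645 ≈ 0.048632.
Under the Kimura two-parameter model, d = −½ ln(1 − 2P − Q) − ¼ ln(1 − 2Q).
1 − 2P − Q = 0.813982, giving −½ ln(0.813982) = 0.102909.
1 − 2Q = 0.902736, giving −¼ ln(0.902736) = 0.025581.
d = 0.102909 + 0.025581 = 0.128490.
Under a molecular clock d = 2μt, so t = d/(2μ) = 0.128490 / (2 × 0.034) = 1.89 Myr.

1.89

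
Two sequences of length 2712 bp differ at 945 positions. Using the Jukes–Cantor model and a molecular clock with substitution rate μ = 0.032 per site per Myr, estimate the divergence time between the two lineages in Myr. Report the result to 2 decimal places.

p = 945/2712 ≈ 0.348451.
d = −(3/4) ln(1 − 4p/3) = −0.75 ln(1 − 0.464601) = −0.75 ln(0.535399)
  = −0.75 × (-0.624743) = 0.468557 substitutions/site.
Under a molecular clock d = 2μt, so t = d/(2μ) = 0.468557 / (2 × 0.032) = 7.32 Myr.

7.32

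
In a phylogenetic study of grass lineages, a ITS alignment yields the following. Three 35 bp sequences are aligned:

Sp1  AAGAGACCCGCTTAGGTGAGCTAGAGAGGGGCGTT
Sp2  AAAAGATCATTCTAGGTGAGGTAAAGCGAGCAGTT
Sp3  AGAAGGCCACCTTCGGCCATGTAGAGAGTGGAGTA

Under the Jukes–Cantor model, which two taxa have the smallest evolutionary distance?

Sp1–Sp2: 12/35 differ, p = 0.343, d = 0.458.
Sp1–Sp3: 13/35 differ, p = 0.371, d = 0.513.
Sp2–Sp3: 15/35 differ, p = 0.429, d = 0.635.
The smallest distance is between Sp1 and Sp2.

Sp1 and Sp2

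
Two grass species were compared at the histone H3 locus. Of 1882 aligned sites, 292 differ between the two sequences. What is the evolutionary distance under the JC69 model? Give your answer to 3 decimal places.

p = 292/1882 ≈ 0.155154.
d = −(3/4) ln(1 − 4p/3) = −0.75 ln(1 − 0.206872) = −0.75 ln(0.793128)
  = −0.75 × (-0.231771) = 0.173828 substitutions/site.

0.174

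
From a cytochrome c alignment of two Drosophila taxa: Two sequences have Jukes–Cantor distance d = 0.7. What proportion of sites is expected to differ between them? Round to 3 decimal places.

0.455

p = (3/4)(1 − e^(−4d/3)) = 0.75 × (1 − e^(-0.933333)) = 0.75 × (1 − 0.393241) = 0.455069.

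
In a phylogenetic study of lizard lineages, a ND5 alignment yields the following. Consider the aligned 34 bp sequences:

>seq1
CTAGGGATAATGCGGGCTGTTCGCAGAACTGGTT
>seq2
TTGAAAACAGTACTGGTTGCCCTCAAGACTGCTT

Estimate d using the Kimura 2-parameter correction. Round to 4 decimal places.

Of 34 sites, 13 differences are transitions and 3 are transversions, so P = 13/34 ≈ 0.382353 and Q = 3/34 ≈ 0.088235.
Under the Kimura two-parameter model, d = −½ ln(1 − 2P − Q) − ¼ ln(1 − 2Q).
1 − 2P − Q = 0.147059, giving −½ ln(0.147059) = 0.958461.
1 − 2Q = 0.82353, giving −¼ ln(0.82353) = 0.048539.
d = 0.958461 + 0.048539 = 1.007000.

1.0070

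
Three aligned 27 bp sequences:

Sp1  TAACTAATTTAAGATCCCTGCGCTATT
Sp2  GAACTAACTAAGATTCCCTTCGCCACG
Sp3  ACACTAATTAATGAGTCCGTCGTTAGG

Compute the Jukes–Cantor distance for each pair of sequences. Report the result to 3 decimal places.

d(Sp1,Sp2) = 0.511, d(Sp1,Sp3) = 0.588, d(Sp2,Sp3) = 0.673

Sp1–Sp2: 10/27 sites differ → p ≈ 0.37037, d = −0.75 ln(1 − 0.493827) = 0.510658 ≈ 0.511.
Sp1–Sp3: 11/27 sites differ → p ≈ 0.407407, d = −0.75 ln(1 − 0.543209) = 0.587647 ≈ 0.588.
Sp2–Sp3: 12/27 sites differ → p ≈ 0.444444, d = −0.75 ln(1 − 0.592592) = 0.673455 ≈ 0.673.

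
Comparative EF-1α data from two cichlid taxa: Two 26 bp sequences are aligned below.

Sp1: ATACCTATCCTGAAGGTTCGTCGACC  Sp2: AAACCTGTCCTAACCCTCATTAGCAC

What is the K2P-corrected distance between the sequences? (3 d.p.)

0.725

Of 26 sites, 3 differences are transitions and 9 are transversions, so P = 3/26 ≈ 0.115385 and Q = 9/26 ≈ 0.346154.
Under the Kimura two-parameter model, d = −½ ln(1 − 2P − Q) − ¼ ln(1 − 2Q).
1 − 2P − Q = 0.423076, giving −½ ln(0.423076) = 0.430102.
1 − 2Q = 0.307692, giving −¼ ln(0.307692) = 0.294664.
d = 0.430102 + 0.294664 = 0.724766.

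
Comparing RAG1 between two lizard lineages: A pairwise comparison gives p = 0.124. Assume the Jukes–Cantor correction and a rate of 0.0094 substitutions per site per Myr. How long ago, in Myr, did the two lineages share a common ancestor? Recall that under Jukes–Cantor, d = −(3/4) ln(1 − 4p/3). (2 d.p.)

7.21

d = −(3/4) ln(1 − 4p/3) = −0.75 ln(1 − 0.165333) = −0.75 ln(0.834667)
  = −0.75 × (-0.180722) = 0.135542 substitutions/site.
Under a molecular clock d = 2μt, so t = d/(2μ) = 0.135542 / (2 × 0.0094) = 7.21 Myr.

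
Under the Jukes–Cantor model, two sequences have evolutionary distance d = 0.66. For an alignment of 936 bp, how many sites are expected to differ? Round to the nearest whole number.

411

Invert JC69: p = (3/4)(1 − e^(−4d/3)) = 0.75 × (1 − e^(-0.88)) = 0.75 × (1 − 0.414783) = 0.438913.
Expected differing sites = pL ≈ 0.438913 × 936 = 410.822568 ≈ 411.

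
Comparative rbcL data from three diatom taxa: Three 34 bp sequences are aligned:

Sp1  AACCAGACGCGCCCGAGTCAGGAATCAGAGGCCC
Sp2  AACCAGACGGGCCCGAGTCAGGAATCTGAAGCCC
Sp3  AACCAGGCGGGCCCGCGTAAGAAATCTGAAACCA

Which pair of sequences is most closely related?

Sp1 and Sp2

Sp1–Sp2: 3/34 differ, p = 0.088, d = 0.094.
Sp1–Sp3: 9/34 differ, p = 0.265, d = 0.326.
Sp2–Sp3: 6/34 differ, p = 0.176, d = 0.201.
The smallest distance is between Sp1 and Sp2.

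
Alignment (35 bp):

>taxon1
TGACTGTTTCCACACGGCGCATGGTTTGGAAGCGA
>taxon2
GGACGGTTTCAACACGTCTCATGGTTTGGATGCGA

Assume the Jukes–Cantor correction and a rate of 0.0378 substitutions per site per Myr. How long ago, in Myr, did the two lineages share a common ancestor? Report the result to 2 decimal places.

2.57

The sequences differ at 6 of 35 sites (1, 5, 11, 17, 19, 31), so p = 6/35 ≈ 0.171429.
d = −(3/4) ln(1 − 4p/3) = −0.75 ln(1 − 0.228572) = −0.75 ln(0.771428)
  = −0.75 × (-0.259512) = 0.194634 substitutions/site.
Under a molecular clock d = 2μt, so t = d/(2μ) = 0.194634 / (2 × 0.0378) = 2.57 Myr.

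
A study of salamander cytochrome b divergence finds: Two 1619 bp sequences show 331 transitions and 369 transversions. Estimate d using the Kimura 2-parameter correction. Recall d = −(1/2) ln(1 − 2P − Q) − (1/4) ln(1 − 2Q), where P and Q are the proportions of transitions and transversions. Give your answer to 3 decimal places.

0.659

P = 331/1619 ≈ 0.204447 and Q = 369/1619 ≈ 0.227918.
Under the Kimura two-parameter model, d = −½ ln(1 − 2P − Q) − ¼ ln(1 − 2Q).
1 − 2P − Q = 0.363188, giving −½ ln(0.363188) = 0.506417.
1 − 2Q = 0.544164, giving −¼ ln(0.544164) = 0.152126.
d = 0.506417 + 0.152126 = 0.658543.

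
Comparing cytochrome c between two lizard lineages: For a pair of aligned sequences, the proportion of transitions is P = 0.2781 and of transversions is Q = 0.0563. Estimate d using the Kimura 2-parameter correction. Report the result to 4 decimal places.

0.5039

Under the Kimura two-parameter model, d = −½ ln(1 − 2P − Q) − ¼ ln(1 − 2Q).
1 − 2P − Q = 0.3875, giving −½ ln(0.3875) = 0.474020.
1 − 2Q = 0.8874, giving −¼ ln(0.8874) = 0.029865.
d = 0.474020 + 0.029865 = 0.503885.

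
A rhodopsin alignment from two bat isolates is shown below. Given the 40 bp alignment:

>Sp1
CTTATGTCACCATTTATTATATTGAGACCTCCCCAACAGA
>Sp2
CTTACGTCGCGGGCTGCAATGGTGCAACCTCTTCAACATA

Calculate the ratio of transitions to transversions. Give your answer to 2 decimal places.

Transitions are A↔G and C↔T; transversions are all other mismatches.
Transitions: 10. Transversions: 6.
R = 10/6 = 1.666666… ≈ 1.67 (to 2 d.p.).

1.67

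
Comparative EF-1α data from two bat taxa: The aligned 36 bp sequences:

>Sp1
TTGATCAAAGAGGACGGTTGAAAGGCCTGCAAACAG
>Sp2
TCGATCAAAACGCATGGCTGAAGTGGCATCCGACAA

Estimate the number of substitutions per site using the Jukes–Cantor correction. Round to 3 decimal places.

0.548

The sequences differ at 14 of 36 sites, so p = 14/36 ≈ 0.388889.
d = −(3/4) ln(1 − 4p/3) = −0.75 ln(1 − 0.518519) = −0.75 ln(0.481481)
  = −0.75 × (-0.730889) = 0.548167 substitutions/site.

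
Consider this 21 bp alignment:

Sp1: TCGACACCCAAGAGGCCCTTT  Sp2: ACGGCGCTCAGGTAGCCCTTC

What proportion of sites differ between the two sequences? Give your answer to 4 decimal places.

0.3810

The sequences differ at 8 of 21 positions (sites 1, 4, 6, 8, 11, 13, 14, 21).
p = 8/21 = 0.380952… ≈ 0.3810 (to 4 d.p.).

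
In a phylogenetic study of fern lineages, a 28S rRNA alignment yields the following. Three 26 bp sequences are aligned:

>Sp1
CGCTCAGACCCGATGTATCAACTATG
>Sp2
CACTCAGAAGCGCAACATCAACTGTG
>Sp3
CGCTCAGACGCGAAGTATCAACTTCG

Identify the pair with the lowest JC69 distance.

Sp1–Sp2: 8/26 differ, p = 0.308, d = 0.396.
Sp1–Sp3: 4/26 differ, p = 0.154, d = 0.172.
Sp2–Sp3: 7/26 differ, p = 0.269, d = 0.334.
The smallest distance is between Sp1 and Sp3.

Sp1 and Sp3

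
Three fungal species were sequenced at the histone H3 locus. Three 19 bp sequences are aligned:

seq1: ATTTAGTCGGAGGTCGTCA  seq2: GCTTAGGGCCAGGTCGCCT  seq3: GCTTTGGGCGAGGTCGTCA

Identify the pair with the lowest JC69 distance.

seq2 and seq3

seq1–seq2: 8/19 differ, p = 0.421, d = 0.618.
seq1–seq3: 6/19 differ, p = 0.316, d = 0.410.
seq2–seq3: 4/19 differ, p = 0.211, d = 0.247.
The smallest distance is between seq2 and seq3.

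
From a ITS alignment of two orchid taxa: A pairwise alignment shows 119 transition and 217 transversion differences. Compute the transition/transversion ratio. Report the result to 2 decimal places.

R = 119/217 = 0.548387… ≈ 0.55 (to 2 d.p.).

0.55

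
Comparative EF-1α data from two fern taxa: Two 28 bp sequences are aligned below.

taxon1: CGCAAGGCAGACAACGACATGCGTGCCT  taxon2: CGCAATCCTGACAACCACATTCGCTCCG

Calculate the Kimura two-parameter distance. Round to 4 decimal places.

0.3672

Of 28 sites, 1 differences are transitions and 7 are transversions, so P = 1/28 ≈ 0.035714 and Q = 7/28 = 0.25.
Under the Kimura two-parameter model, d = −½ ln(1 − 2P − Q) − ¼ ln(1 − 2Q).
1 − 2P − Q = 0.678572, giving −½ ln(0.678572) = 0.193882.
1 − 2Q = 0.5, giving −¼ ln(0.5) = 0.173287.
d = 0.193882 + 0.173287 = 0.367169.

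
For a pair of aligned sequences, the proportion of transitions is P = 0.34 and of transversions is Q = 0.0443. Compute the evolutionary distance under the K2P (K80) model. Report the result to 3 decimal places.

0.667

Under the Kimura two-parameter model, d = −½ ln(1 − 2P − Q) − ¼ ln(1 − 2Q).
1 − 2P − Q = 0.2757, giving −½ ln(0.2757) = 0.644221.
1 − 2Q = 0.9114, giving −¼ ln(0.9114) = 0.023193.
d = 0.644221 + 0.023193 = 0.667414.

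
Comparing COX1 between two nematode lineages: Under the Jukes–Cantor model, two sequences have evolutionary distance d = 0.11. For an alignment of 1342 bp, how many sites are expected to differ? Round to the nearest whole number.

137

Invert JC69: p = (3/4)(1 − e^(−4d/3)) = 0.75 × (1 − e^(-0.146667)) = 0.75 × (1 − 0.863582) = 0.102314.
Expected differing sites = pL ≈ 0.102314 × 1342 = 137.305388 ≈ 137.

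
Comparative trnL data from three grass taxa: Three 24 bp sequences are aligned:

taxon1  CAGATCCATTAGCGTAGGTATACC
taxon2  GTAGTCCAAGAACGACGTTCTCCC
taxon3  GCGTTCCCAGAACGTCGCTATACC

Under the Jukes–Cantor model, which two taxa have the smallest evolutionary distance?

taxon1–taxon2: 12/24 differ, p = 0.500, d = 0.824.
taxon1–taxon3: 9/24 differ, p = 0.375, d = 0.520.
taxon2–taxon3: 8/24 differ, p = 0.333, d = 0.441.
The smallest distance is between taxon2 and taxon3.

taxon2 and taxon3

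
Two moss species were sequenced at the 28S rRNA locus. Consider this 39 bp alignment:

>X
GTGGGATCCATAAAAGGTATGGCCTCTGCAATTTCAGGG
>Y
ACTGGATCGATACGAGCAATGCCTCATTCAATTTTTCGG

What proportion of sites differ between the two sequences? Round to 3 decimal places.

0.410

The sequences differ at 16 of 39 positions.
p = 16/39 = 0.410256… ≈ 0.410 (to 3 d.p.).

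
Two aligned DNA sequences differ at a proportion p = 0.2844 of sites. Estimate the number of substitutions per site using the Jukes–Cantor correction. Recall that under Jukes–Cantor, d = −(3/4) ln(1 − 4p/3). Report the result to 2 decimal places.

0.36

d = −(3/4) ln(1 − 4p/3) = −0.75 ln(1 − 0.3792) = −0.75 ln(0.6208)
  = −0.75 × (-0.476746) = 0.357560 substitutions/site.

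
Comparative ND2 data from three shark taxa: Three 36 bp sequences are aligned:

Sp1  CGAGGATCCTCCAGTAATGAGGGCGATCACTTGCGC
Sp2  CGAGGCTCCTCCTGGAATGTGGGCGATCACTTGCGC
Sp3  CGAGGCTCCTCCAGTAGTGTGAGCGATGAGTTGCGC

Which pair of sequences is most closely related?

Sp1–Sp2: 4/36 differ, p = 0.111, d = 0.120.
Sp1–Sp3: 6/36 differ, p = 0.167, d = 0.188.
Sp2–Sp3: 6/36 differ, p = 0.167, d = 0.188.
The smallest distance is between Sp1 and Sp2.

Sp1 and Sp2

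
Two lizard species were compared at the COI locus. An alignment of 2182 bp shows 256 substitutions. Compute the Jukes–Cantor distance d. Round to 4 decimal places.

0.1276

p = 256/2182 ≈ 0.117324.
d = −(3/4) ln(1 − 4p/3) = −0.75 ln(1 − 0.156432) = −0.75 ln(0.843568)
  = −0.75 × (-0.170115) = 0.127586 substitutions/site.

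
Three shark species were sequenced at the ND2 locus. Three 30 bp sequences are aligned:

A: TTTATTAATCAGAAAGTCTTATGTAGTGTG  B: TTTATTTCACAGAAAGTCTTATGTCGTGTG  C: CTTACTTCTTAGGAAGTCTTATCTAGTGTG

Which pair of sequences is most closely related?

A–B: 4/30 differ, p = 0.133, d = 0.147.
A–C: 7/30 differ, p = 0.233, d = 0.280.
B–C: 7/30 differ, p = 0.233, d = 0.280.
The smallest distance is between A and B.

A and B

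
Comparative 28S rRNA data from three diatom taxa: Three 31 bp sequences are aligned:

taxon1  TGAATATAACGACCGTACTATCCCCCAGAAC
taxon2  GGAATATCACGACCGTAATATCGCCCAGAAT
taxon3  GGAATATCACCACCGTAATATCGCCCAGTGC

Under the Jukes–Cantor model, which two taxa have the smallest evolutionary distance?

taxon1–taxon2: 5/31 differ, p = 0.161, d = 0.182.
taxon1–taxon3: 7/31 differ, p = 0.226, d = 0.269.
taxon2–taxon3: 4/31 differ, p = 0.129, d = 0.142.
The smallest distance is between taxon2 and taxon3.

taxon2 and taxon3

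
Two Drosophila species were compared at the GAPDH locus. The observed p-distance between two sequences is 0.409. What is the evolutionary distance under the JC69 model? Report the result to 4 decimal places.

0.5911

d = −(3/4) ln(1 − 4p/3) = −0.75 ln(1 − 0.545333) = −0.75 ln(0.454667)
  = −0.75 × (-0.788190) = 0.591143 substitutions/site.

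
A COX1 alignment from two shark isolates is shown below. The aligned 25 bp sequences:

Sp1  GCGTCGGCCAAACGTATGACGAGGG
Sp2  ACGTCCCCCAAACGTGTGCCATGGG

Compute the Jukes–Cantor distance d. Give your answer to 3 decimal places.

The sequences differ at 7 of 25 sites (1, 6, 7, 16, 19, 21, 22), so p = 7/25 = 0.28.
d = −(3/4) ln(1 − 4p/3) = −0.75 ln(1 − 0.373333) = −0.75 ln(0.626667)
  = −0.75 × (-0.467340) = 0.350505 substitutions/site.

0.351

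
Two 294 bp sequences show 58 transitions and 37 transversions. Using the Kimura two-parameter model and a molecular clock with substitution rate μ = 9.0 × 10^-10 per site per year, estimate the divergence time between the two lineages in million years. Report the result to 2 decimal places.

244.39

P = 58/294 ≈ 0.197279 and Q = 37/294 ≈ 0.12585.
Under the Kimura two-parameter model, d = −½ ln(1 − 2P − Q) − ¼ ln(1 − 2Q).
1 − 2P − Q = 0.479592, giving −½ ln(0.479592) = 0.367410.
1 − 2Q = 0.7483, giving −¼ ln(0.7483) = 0.072488.
d = 0.367410 + 0.072488 = 0.439898.
Under a molecular clock d = 2μt, so t = d/(2μ) = 0.439898 / (2 × 9.0 × 10^-10) = 244.39 million years.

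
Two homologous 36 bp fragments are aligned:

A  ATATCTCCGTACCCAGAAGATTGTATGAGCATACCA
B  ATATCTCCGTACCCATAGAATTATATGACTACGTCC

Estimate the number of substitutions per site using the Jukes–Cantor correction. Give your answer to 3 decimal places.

The sequences differ at 10 of 36 sites (16, 18, 19, 23, 29, 30, 32, 33, 34, 36), so p = 10/36 ≈ 0.277778.
d = −(3/4) ln(1 − 4p/3) = −0.75 ln(1 − 0.370371) = −0.75 ln(0.629629)
  = −0.75 × (-0.462625) = 0.346969 substitutions/site.

0.347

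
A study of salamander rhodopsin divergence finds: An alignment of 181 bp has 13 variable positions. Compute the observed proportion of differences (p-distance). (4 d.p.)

p = 13/181 = 0.071823… ≈ 0.0718 (to 4 d.p.).

0.0718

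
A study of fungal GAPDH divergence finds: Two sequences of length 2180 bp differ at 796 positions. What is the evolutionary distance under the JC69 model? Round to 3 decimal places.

0.500

p = 796/2180 ≈ 0.365138.
d = −(3/4) ln(1 − 4p/3) = −0.75 ln(1 − 0.486851) = −0.75 ln(0.513149)
  = −0.75 × (-0.667189) = 0.500392 substitutions/site.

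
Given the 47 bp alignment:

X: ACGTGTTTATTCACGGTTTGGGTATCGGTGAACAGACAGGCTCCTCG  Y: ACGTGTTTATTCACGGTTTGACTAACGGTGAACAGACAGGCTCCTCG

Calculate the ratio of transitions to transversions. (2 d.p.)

0.50

Transitions are A↔G and C↔T; transversions are all other mismatches.
Transitions: 1. Transversions: 2.
R = 1/2 = 0.50.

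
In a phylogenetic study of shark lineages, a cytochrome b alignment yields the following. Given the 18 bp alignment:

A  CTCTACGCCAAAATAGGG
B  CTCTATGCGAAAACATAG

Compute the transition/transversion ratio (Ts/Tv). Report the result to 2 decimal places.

Transitions are A↔G and C↔T; transversions are all other mismatches.
Transitions: 3. Transversions: 2.
R = 3/2 = 1.50.

1.50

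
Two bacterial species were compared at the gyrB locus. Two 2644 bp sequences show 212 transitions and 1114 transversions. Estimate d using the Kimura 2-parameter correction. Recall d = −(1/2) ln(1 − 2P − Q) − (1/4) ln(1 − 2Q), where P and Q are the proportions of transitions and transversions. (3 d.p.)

P = 212/2644 ≈ 0.080182 and Q = 1114/2644 ≈ 0.421331.
Under the Kimura two-parameter model, d = −½ ln(1 − 2P − Q) − ¼ ln(1 − 2Q).
1 − 2P − Q = 0.418305, giving −½ ln(0.418305) = 0.435772.
1 − 2Q = 0.157338, giving −¼ ln(0.157338) = 0.462340.
d = 0.435772 + 0.462340 = 0.898112.

0.898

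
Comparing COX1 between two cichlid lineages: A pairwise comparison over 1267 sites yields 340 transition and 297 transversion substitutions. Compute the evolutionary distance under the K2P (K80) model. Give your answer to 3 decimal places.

P = 340/1267 ≈ 0.26835 and Q = 297/1267 ≈ 0.234412.
Under the Kimura two-parameter model, d = −½ ln(1 − 2P − Q) − ¼ ln(1 − 2Q).
1 − 2P − Q = 0.228888, giving −½ ln(0.228888) = 0.737261.
1 − 2Q = 0.531176, giving −¼ ln(0.531176) = 0.158165.
d = 0.737261 + 0.158165 = 0.895426.

0.895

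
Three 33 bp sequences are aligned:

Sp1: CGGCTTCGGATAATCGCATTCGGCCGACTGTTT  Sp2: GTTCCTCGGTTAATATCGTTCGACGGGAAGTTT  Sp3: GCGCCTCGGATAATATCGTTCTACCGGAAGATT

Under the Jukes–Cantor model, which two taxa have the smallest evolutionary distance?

Sp2 and Sp3

Sp1–Sp2: 13/33 differ, p = 0.394, d = 0.559.
Sp1–Sp3: 12/33 differ, p = 0.364, d = 0.497.
Sp2–Sp3: 6/33 differ, p = 0.182, d = 0.208.
The smallest distance is between Sp2 and Sp3.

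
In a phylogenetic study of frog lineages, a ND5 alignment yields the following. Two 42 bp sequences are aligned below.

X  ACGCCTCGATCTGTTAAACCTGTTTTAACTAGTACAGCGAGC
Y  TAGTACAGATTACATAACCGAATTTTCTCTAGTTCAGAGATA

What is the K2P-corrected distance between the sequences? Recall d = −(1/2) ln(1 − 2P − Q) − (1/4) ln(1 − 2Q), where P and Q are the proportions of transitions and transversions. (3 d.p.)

0.782

Of 42 sites, 4 differences are transitions and 16 are transversions, so P = 4/42 ≈ 0.095238 and Q = 16/42 ≈ 0.380952.
Under the Kimura two-parameter model, d = −½ ln(1 − 2P − Q) − ¼ ln(1 − 2Q).
1 − 2P − Q = 0.428572, giving −½ ln(0.428572) = 0.423648.
1 − 2Q = 0.238096, giving −¼ ln(0.238096) = 0.358770.
d = 0.423648 + 0.358770 = 0.782418.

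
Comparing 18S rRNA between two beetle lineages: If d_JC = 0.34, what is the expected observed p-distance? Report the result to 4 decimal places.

p = (3/4)(1 − e^(−4d/3)) = 0.75 × (1 − e^(-0.453333)) = 0.75 × (1 − 0.635506) = 0.273371.

0.2734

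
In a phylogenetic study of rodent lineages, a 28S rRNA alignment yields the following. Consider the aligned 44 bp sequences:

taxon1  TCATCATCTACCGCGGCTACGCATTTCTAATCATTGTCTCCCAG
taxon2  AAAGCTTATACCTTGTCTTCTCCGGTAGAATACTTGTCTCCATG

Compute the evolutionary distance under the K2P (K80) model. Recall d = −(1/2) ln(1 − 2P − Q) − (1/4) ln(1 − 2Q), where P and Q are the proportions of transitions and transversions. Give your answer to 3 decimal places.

0.729

Of 44 sites, 1 differences are transitions and 18 are transversions, so P = 1/44 ≈ 0.022727 and Q = 18/44 ≈ 0.409091.
Under the Kimura two-parameter model, d = −½ ln(1 − 2P − Q) − ¼ ln(1 − 2Q).
1 − 2P − Q = 0.545455, giving −½ ln(0.545455) = 0.303067.
1 − 2Q = 0.181818, giving −¼ ln(0.181818) = 0.426187.
d = 0.303067 + 0.426187 = 0.729254.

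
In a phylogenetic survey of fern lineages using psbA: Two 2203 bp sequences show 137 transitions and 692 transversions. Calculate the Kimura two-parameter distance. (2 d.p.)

P = 137/2203 ≈ 0.062188 and Q = 692/2203 ≈ 0.314117.
Under the Kimura two-parameter model, d = −½ ln(1 − 2P − Q) − ¼ ln(1 − 2Q).
1 − 2P − Q = 0.561507, giving −½ ln(0.561507) = 0.288566.
1 − 2Q = 0.371766, giving −¼ ln(0.371766) = 0.247373.
d = 0.288566 + 0.247373 = 0.535939.

0.54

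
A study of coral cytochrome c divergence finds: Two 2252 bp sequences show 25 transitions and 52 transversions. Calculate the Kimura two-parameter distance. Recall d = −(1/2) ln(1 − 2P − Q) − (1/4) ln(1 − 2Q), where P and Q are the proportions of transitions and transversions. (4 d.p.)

0.0350

P = 25/2252 ≈ 0.011101 and Q = 52/2252 ≈ 0.023091.
Under the Kimura two-parameter model, d = −½ ln(1 − 2P − Q) − ¼ ln(1 − 2Q).
1 − 2P − Q = 0.954707, giving −½ ln(0.954707) = 0.023175.
1 − 2Q = 0.953818, giving −¼ ln(0.953818) = 0.011821.
d = 0.023175 + 0.011821 = 0.034996.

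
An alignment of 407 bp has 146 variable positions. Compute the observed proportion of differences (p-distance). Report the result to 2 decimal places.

0.36

p = 146/407 = 0.358722… ≈ 0.36 (to 2 d.p.).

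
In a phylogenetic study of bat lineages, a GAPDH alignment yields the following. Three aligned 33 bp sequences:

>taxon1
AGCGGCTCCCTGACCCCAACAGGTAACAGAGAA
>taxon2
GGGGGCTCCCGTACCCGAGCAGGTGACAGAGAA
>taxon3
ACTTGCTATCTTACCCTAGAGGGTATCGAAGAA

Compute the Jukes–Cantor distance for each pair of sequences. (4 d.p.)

d(taxon1,taxon2) = 0.2493, d(taxon1,taxon3) = 0.5587, d(taxon2,taxon3) = 0.6254

taxon1–taxon2: 7/33 sites differ → p ≈ 0.212121, d = −0.75 ln(1 − 0.282828) = 0.249330 ≈ 0.2493.
taxon1–taxon3: 13/33 sites differ → p ≈ 0.393939, d = −0.75 ln(1 − 0.525252) = 0.558728 ≈ 0.5587.
taxon2–taxon3: 14/33 sites differ → p ≈ 0.424242, d = −0.75 ln(1 − 0.565656) = 0.625439 ≈ 0.6254.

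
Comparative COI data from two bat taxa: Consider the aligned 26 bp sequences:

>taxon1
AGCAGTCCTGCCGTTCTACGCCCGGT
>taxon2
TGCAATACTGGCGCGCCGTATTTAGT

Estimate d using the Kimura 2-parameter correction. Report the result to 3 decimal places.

1.374

Of 26 sites, 10 differences are transitions and 4 are transversions, so P = 10/26 ≈ 0.384615 and Q = 4/26 ≈ 0.153846.
Under the Kimura two-parameter model, d = −½ ln(1 − 2P − Q) − ¼ ln(1 − 2Q).
1 − 2P − Q = 0.076924, giving −½ ln(0.076924) = 1.282469.
1 − 2Q = 0.692308, giving −¼ ln(0.692308) = 0.091931.
d = 1.282469 + 0.091931 = 1.374400.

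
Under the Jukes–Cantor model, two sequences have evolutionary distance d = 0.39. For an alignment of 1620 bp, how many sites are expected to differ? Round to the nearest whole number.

493

Invert JC69: p = (3/4)(1 − e^(−4d/3)) = 0.75 × (1 − e^(-0.52)) = 0.75 × (1 − 0.594521) = 0.304109.
Expected differing sites = pL ≈ 0.304109 × 1620 = 492.65658 ≈ 493.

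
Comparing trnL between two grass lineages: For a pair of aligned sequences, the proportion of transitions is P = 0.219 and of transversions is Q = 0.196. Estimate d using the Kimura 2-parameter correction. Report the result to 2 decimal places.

Under the Kimura two-parameter model, d = −½ ln(1 − 2P − Q) − ¼ ln(1 − 2Q).
1 − 2P − Q = 0.366, giving −½ ln(0.366) = 0.502561.
1 − 2Q = 0.608, giving −¼ ln(0.608) = 0.124395.
d = 0.502561 + 0.124395 = 0.626956.

0.63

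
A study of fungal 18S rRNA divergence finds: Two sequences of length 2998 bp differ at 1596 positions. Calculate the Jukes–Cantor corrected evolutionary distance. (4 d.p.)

p = 1596/2998 ≈ 0.532355.
d = −(3/4) ln(1 − 4p/3) = −0.75 ln(1 − 0.709807) = −0.75 ln(0.290193)
  = −0.75 × (-1.237209) = 0.927907 substitutions/site.

0.9279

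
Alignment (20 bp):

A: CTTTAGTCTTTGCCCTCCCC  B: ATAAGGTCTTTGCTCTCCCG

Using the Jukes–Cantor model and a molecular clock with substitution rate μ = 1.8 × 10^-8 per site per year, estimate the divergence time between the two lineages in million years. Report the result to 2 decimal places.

The sequences differ at 6 of 20 sites (1, 3, 4, 5, 14, 20), so p = 6/20 = 0.3.
d = −(3/4) ln(1 − 4p/3) = −0.75 ln(1 − 0.4) = −0.75 ln(0.6)
  = −0.75 × (-0.510826) = 0.383120 substitutions/site.
Under a molecular clock d = 2μt, so t = d/(2μ) = 0.383120 / (2 × 1.8 × 10^-8) = 10.64 million years.

10.64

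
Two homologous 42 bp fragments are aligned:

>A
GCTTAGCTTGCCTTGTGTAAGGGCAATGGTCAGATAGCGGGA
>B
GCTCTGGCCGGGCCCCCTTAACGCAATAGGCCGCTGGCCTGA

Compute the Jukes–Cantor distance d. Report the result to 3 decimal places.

The sequences differ at 22 of 42 sites, so p = 22/42 ≈ 0.52381.
d = −(3/4) ln(1 − 4p/3) = −0.75 ln(1 − 0.698413) = −0.75 ln(0.301587)
  = −0.75 × (-1.198697) = 0.899023 substitutions/site.

0.899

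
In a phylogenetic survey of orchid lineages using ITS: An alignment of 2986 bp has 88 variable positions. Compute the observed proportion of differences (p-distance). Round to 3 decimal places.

p = 88/2986 = 0.029470… ≈ 0.029 (to 3 d.p.).

0.029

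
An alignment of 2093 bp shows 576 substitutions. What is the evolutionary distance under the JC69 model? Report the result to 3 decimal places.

p = 576/2093 ≈ 0.275203.
d = −(3/4) ln(1 − 4p/3) = −0.75 ln(1 − 0.366937) = −0.75 ln(0.633063)
  = −0.75 × (-0.457185) = 0.342889 substitutions/site.

0.343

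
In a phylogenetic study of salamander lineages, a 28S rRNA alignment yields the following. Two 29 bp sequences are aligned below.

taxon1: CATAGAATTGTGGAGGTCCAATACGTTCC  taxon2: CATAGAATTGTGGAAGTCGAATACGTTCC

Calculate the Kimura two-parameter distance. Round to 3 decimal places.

0.072

Of 29 sites, 1 differences are transitions and 1 are transversions, so P = 1/29 ≈ 0.034483 and Q = 1/29 ≈ 0.034483.
Under the Kimura two-parameter model, d = −½ ln(1 − 2P − Q) − ¼ ln(1 − 2Q).
1 − 2P − Q = 0.896551, giving −½ ln(0.896551) = 0.054600.
1 − 2Q = 0.931034, giving −¼ ln(0.931034) = 0.017865.
d = 0.054600 + 0.017865 = 0.072465.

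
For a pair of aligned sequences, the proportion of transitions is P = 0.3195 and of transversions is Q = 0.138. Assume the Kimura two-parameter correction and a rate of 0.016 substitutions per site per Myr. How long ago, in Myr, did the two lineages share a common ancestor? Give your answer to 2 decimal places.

Under the Kimura two-parameter model, d = −½ ln(1 − 2P − Q) − ¼ ln(1 − 2Q).
1 − 2P − Q = 0.223, giving −½ ln(0.223) = 0.750292.
1 − 2Q = 0.724, giving −¼ ln(0.724) = 0.080741.
d = 0.750292 + 0.080741 = 0.831033.
Under a molecular clock d = 2μt, so t = d/(2μ) = 0.831033 / (2 × 0.016) = 25.97 Myr.

25.97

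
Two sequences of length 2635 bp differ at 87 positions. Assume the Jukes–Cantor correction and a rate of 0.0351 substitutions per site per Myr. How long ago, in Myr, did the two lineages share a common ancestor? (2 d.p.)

p = 87/2635 ≈ 0.033017.
d = −(3/4) ln(1 − 4p/3) = −0.75 ln(1 − 0.044023) = −0.75 ln(0.955977)
  = −0.75 × (-0.045021) = 0.033766 substitutions/site.
Under a molecular clock d = 2μt, so t = d/(2μ) = 0.033766 / (2 × 0.0351) = 0.48 Myr.

0.48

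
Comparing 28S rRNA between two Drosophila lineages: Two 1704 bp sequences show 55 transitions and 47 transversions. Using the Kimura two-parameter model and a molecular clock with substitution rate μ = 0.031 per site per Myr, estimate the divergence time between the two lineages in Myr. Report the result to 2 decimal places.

P = 55/1704 ≈ 0.032277 and Q = 47/1704 ≈ 0.027582.
Under the Kimura two-parameter model, d = −½ ln(1 − 2P − Q) − ¼ ln(1 − 2Q).
1 − 2P − Q = 0.907864, giving −½ ln(0.907864) = 0.048330.
1 − 2Q = 0.944836, giving −¼ ln(0.944836) = 0.014186.
d = 0.048330 + 0.014186 = 0.062516.
Under a molecular clock d = 2μt, so t = d/(2μ) = 0.062516 / (2 × 0.031) = 1.01 Myr.

1.01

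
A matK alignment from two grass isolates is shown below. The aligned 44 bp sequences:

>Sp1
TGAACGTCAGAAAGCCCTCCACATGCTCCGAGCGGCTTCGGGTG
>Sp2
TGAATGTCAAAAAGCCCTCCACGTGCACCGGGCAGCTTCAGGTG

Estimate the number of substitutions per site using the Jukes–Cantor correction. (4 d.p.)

0.1788

The sequences differ at 7 of 44 sites (5, 10, 23, 27, 31, 34, 40), so p = 7/44 ≈ 0.159091.
d = −(3/4) ln(1 − 4p/3) = −0.75 ln(1 − 0.212121) = −0.75 ln(0.787879)
  = −0.75 × (-0.238411) = 0.178808 substitutions/site.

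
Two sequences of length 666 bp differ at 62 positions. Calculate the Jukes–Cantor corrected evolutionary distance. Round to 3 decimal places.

0.099

p = 62/666 ≈ 0.093093.
d = −(3/4) ln(1 − 4p/3) = −0.75 ln(1 − 0.124124) = −0.75 ln(0.875876)
  = −0.75 × (-0.132531) = 0.099398 substitutions/site.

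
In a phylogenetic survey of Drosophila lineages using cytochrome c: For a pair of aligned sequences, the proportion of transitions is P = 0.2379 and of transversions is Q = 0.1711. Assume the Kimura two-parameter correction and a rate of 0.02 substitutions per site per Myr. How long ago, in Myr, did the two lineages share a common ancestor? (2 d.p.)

15.63

Under the Kimura two-parameter model, d = −½ ln(1 − 2P − Q) − ¼ ln(1 − 2Q).
1 − 2P − Q = 0.3531, giving −½ ln(0.3531) = 0.520502.
1 − 2Q = 0.6578, giving −¼ ln(0.6578) = 0.104714.
d = 0.520502 + 0.104714 = 0.625216.
Under a molecular clock d = 2μt, so t = d/(2μ) = 0.625216 / (2 × 0.02) = 15.63 Myr.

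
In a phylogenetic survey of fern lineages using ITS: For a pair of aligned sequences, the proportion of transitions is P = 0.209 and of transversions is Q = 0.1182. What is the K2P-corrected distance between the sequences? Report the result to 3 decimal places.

Under the Kimura two-parameter model, d = −½ ln(1 − 2P − Q) − ¼ ln(1 − 2Q).
1 − 2P − Q = 0.4638, giving −½ ln(0.4638) = 0.384151.
1 − 2Q = 0.7636, giving −¼ ln(0.7636) = 0.067428.
d = 0.384151 + 0.067428 = 0.451579.

0.452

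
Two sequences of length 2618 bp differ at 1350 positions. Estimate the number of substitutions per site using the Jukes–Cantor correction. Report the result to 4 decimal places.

0.8725

p = 1350/2618 ≈ 0.515661.
d = −(3/4) ln(1 − 4p/3) = −0.75 ln(1 − 0.687548) = −0.75 ln(0.312452)
  = −0.75 × (-1.163304) = 0.872478 substitutions/site.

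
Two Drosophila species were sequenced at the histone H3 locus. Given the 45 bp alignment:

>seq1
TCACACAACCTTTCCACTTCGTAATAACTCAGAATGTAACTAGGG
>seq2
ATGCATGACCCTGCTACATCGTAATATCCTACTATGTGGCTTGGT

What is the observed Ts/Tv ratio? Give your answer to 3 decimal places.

Transitions are A↔G and C↔T; transversions are all other mismatches.
Transitions: 10. Transversions: 8.
R = 10/8 = 1.250.

1.250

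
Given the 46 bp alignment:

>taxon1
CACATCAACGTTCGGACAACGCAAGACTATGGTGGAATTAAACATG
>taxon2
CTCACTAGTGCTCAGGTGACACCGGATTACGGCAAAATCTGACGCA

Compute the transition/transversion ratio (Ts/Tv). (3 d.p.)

Transitions are A↔G and C↔T; transversions are all other mismatches.
Transitions: 21. Transversions: 3.
R = 21/3 = 7.000.

7.000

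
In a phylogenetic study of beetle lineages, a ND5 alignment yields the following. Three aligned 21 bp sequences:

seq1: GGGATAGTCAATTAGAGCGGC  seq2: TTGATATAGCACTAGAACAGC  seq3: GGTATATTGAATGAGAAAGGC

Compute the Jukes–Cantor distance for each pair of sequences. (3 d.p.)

seq1–seq2: 9/21 sites differ → p ≈ 0.428571, d = −0.75 ln(1 − 0.571428) = 0.635472 ≈ 0.635.
seq1–seq3: 6/21 sites differ → p ≈ 0.285714, d = −0.75 ln(1 − 0.380952) = 0.359679 ≈ 0.360.
seq2–seq3: 9/21 sites differ → p ≈ 0.428571, d = −0.75 ln(1 − 0.571428) = 0.635472 ≈ 0.635.

d(seq1,seq2) = 0.635, d(seq1,seq3) = 0.360, d(seq2,seq3) = 0.635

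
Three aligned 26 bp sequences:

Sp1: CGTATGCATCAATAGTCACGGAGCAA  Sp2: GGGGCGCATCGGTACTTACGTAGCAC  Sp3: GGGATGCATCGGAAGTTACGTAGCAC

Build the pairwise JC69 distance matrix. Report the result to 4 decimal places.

d(Sp1,Sp2) = 0.5393, d(Sp1,Sp3) = 0.3961, d(Sp2,Sp3) = 0.1722

Sp1–Sp2: 10/26 sites differ → p ≈ 0.384615, d = −0.75 ln(1 − 0.51282) = 0.539341 ≈ 0.5393.
Sp1–Sp3: 8/26 sites differ → p ≈ 0.307692, d = −0.75 ln(1 − 0.410256) = 0.396050 ≈ 0.3961.
Sp2–Sp3: 4/26 sites differ → p ≈ 0.153846, d = −0.75 ln(1 − 0.205128) = 0.172181 ≈ 0.1722.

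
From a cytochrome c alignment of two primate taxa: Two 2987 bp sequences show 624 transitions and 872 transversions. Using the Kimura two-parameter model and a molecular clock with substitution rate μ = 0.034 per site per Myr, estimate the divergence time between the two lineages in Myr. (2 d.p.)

P = 624/2987 ≈ 0.208905 and Q = 872/2987 ≈ 0.291932.
Under the Kimura two-parameter model, d = −½ ln(1 − 2P − Q) − ¼ ln(1 − 2Q).
1 − 2P − Q = 0.290258, giving −½ ln(0.290258) = 0.618493.
1 − 2Q = 0.416136, giving −¼ ln(0.416136) = 0.219186.
d = 0.618493 + 0.219186 = 0.837679.
Under a molecular clock d = 2μt, so t = d/(2μ) = 0.837679 / (2 × 0.034) = 12.32 Myr.

12.32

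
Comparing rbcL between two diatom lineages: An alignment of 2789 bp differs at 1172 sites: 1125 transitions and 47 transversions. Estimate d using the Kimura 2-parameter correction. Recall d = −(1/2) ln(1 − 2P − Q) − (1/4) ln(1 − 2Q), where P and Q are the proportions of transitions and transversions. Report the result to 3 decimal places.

0.876

P = 1125/2789 ≈ 0.40337 and Q = 47/2789 ≈ 0.016852.
Under the Kimura two-parameter model, d = −½ ln(1 − 2P − Q) − ¼ ln(1 − 2Q).
1 − 2P − Q = 0.176408, giving −½ ln(0.176408) = 0.867478.
1 − 2Q = 0.966296, giving −¼ ln(0.966296) = 0.008571.
d = 0.867478 + 0.008571 = 0.876049.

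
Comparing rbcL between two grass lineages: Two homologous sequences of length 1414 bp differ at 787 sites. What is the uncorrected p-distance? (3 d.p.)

0.557

p = 787/1414 = 0.556577… ≈ 0.557 (to 3 d.p.).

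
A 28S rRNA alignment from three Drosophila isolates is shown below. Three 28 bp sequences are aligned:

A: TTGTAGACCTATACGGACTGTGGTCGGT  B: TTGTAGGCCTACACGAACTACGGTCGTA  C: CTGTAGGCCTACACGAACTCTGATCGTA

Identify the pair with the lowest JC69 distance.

B and C

A–B: 7/28 differ, p = 0.250, d = 0.304.
A–C: 8/28 differ, p = 0.286, d = 0.360.
B–C: 4/28 differ, p = 0.143, d = 0.158.
The smallest distance is between B and C.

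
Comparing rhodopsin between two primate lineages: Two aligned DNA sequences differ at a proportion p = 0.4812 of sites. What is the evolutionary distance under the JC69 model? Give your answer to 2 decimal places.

d = −(3/4) ln(1 − 4p/3) = −0.75 ln(1 − 0.6416) = −0.75 ln(0.3584)
  = −0.75 × (-1.026106) = 0.769580 substitutions/site.

0.77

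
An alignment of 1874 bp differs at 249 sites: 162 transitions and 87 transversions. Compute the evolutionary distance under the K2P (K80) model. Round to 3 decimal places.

P = 162/1874 ≈ 0.086446 and Q = 87/1874 ≈ 0.046425.
Under the Kimura two-parameter model, d = −½ ln(1 − 2P − Q) − ¼ ln(1 − 2Q).
1 − 2P − Q = 0.780683, giving −½ ln(0.780683) = 0.123793.
1 − 2Q = 0.90715, giving −¼ ln(0.90715) = 0.024362.
d = 0.123793 + 0.024362 = 0.148155.

0.148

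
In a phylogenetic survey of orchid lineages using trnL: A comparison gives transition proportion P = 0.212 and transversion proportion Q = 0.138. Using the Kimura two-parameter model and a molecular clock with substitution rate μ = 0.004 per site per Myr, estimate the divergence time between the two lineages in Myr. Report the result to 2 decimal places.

61.69

Under the Kimura two-parameter model, d = −½ ln(1 − 2P − Q) − ¼ ln(1 − 2Q).
1 − 2P − Q = 0.438, giving −½ ln(0.438) = 0.412768.
1 − 2Q = 0.724, giving −¼ ln(0.724) = 0.080741.
d = 0.412768 + 0.080741 = 0.493509.
Under a molecular clock d = 2μt, so t = d/(2μ) = 0.493509 / (2 × 0.004) = 61.69 Myr.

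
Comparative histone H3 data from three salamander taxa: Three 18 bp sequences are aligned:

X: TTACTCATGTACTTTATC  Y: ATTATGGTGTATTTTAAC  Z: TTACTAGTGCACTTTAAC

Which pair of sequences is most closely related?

X–Y: 7/18 differ, p = 0.389, d = 0.548.
X–Z: 4/18 differ, p = 0.222, d = 0.264.
Y–Z: 6/18 differ, p = 0.333, d = 0.441.
The smallest distance is between X and Z.

X and Z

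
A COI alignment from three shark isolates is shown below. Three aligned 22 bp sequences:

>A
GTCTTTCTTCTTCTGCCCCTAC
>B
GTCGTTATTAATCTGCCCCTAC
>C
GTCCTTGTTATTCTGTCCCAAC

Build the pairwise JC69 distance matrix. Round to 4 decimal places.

A–B: 4/22 sites differ → p ≈ 0.181818, d = −0.75 ln(1 − 0.242424) = 0.208224 ≈ 0.2082.
A–C: 5/22 sites differ → p ≈ 0.227273, d = −0.75 ln(1 − 0.303031) = 0.270761 ≈ 0.2708.
B–C: 5/22 sites differ → p ≈ 0.227273, d = −0.75 ln(1 − 0.303031) = 0.270761 ≈ 0.2708.

d(A,B) = 0.2082, d(A,C) = 0.2708, d(B,C) = 0.2708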